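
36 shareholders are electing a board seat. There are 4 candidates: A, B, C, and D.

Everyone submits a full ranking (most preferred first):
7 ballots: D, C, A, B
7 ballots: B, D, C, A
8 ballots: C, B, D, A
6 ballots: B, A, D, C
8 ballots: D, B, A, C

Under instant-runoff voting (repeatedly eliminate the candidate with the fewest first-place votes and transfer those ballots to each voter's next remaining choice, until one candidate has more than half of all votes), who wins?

Round 1: A 0, B 13, C 8, D 15. A eliminated.
Round 2: B 13, C 8, D 15. C eliminated.
Round 3: B 21, D 15. B has a majority (≥19).

B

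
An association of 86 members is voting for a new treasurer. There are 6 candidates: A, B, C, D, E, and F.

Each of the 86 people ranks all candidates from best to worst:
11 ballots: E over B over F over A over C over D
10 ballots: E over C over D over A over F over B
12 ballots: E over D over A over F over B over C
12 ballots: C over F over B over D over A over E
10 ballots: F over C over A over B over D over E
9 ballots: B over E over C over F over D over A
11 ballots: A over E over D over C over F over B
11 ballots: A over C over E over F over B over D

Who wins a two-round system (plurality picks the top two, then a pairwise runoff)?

A

Round 1 first-place votes: A 22, B 9, C 12, D 0, E 33, F 10. E and A advance.
Runoff: E is ranked above A on 42 ballots, A above E on 44.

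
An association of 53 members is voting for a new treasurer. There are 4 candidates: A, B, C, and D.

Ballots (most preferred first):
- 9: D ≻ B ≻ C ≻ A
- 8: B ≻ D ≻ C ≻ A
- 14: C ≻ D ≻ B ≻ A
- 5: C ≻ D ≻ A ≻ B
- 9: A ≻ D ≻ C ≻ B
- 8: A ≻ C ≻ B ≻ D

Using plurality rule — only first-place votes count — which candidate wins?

C

First-place votes: A 17, B 8, C 19, D 9.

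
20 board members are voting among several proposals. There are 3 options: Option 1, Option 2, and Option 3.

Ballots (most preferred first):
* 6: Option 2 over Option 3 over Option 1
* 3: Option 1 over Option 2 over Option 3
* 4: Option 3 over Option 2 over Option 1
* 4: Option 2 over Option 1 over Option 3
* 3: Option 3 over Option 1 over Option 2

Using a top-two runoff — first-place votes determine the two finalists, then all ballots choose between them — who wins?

Option 2

Round 1 first-place votes: Option 1 3, Option 2 10, Option 3 7. Option 2 and Option 3 advance.
Runoff: Option 2 is ranked above Option 3 on 13 ballots, Option 3 above Option 2 on 7.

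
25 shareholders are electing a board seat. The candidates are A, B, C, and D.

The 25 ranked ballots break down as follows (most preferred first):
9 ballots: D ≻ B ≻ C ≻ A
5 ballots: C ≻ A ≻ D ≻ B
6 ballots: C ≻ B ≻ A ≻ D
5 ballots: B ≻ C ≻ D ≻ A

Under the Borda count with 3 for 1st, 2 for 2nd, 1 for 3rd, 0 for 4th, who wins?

C

A: 9×0 + 5×2 + 6×1 + 5×0 = 16
B: 9×2 + 5×0 + 6×2 + 5×3 = 45
C: 9×1 + 5×3 + 6×3 + 5×2 = 52
D: 9×3 + 5×1 + 6×0 + 5×1 = 37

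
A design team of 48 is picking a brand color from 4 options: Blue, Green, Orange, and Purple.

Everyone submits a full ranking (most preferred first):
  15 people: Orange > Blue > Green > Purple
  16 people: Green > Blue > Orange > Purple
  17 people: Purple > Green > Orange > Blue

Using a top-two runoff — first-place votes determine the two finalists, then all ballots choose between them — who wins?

Round 1 first-place votes: Blue 0, Green 16, Orange 15, Purple 17. Purple and Green advance.
Runoff: Purple is ranked above Green on 17 ballots, Green above Purple on 31.

Green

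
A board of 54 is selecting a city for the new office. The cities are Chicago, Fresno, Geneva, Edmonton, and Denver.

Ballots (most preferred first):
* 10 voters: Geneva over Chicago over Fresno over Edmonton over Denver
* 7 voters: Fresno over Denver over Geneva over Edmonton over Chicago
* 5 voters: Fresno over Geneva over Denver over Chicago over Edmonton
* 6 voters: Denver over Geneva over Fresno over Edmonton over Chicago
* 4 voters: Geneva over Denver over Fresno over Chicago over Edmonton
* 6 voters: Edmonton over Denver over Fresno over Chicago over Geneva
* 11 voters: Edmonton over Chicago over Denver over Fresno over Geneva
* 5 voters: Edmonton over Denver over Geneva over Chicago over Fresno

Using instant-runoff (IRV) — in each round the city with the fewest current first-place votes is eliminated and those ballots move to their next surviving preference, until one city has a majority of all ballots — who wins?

Round 1: Chicago 0, Fresno 12, Geneva 14, Edmonton 22, Denver 6. Chicago eliminated.
Round 2: Fresno 12, Geneva 14, Edmonton 22, Denver 6. Denver eliminated.
Round 3: Fresno 12, Geneva 20, Edmonton 22. Fresno eliminated.
Round 4: Geneva 32, Edmonton 22. Geneva has a majority (≥28).

Geneva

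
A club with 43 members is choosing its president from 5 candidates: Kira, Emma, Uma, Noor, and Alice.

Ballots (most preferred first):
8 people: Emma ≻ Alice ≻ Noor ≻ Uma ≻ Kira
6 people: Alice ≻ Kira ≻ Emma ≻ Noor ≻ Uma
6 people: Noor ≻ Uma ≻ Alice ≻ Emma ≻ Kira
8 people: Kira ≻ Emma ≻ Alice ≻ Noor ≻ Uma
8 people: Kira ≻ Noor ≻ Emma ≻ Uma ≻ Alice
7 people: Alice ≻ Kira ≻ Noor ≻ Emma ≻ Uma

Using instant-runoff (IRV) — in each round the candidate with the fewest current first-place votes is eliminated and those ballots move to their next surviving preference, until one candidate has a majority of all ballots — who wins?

Round 1: Kira 16, Emma 8, Uma 0, Noor 6, Alice 13. Uma eliminated.
Round 2: Kira 16, Emma 8, Noor 6, Alice 13. Noor eliminated.
Round 3: Kira 16, Emma 8, Alice 19. Emma eliminated.
Round 4: Kira 16, Alice 27. Alice has a majority (≥22).

Alice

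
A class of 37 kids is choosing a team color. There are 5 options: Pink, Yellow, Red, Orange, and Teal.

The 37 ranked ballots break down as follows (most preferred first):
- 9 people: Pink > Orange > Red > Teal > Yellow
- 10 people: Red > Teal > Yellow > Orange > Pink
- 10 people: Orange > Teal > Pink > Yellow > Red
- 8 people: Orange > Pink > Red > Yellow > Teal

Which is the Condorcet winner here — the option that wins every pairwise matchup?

Orange

Orange vs Pink: 28–9
Orange vs Yellow: 27–10
Orange vs Red: 27–10
Orange vs Teal: 27–10
Orange beats every other option.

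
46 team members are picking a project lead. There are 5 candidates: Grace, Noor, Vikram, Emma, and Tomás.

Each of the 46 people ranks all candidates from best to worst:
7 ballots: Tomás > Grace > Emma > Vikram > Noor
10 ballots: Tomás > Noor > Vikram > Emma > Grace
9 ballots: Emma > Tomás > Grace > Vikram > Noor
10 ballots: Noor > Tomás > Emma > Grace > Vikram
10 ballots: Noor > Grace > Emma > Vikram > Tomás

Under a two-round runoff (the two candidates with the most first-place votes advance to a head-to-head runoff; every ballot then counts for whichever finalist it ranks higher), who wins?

Round 1 first-place votes: Grace 0, Noor 20, Vikram 0, Emma 9, Tomás 17. Noor and Tomás advance.
Runoff: Noor is ranked above Tomás on 20 ballots, Tomás above Noor on 26.

Tomás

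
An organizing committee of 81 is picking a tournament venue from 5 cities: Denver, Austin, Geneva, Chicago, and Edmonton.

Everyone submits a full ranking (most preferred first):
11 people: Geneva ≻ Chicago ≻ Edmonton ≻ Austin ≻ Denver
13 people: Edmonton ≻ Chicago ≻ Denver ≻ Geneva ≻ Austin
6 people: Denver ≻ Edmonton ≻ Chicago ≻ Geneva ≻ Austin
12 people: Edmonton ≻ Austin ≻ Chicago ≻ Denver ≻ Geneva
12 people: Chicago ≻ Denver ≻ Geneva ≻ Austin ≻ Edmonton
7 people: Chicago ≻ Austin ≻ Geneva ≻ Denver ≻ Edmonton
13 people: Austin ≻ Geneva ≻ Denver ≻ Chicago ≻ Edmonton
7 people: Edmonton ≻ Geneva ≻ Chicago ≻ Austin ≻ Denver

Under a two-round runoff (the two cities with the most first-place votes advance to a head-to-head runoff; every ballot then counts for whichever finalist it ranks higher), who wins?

Chicago

Round 1 first-place votes: Denver 6, Austin 13, Geneva 11, Chicago 19, Edmonton 32. Edmonton and Chicago advance.
Runoff: Edmonton is ranked above Chicago on 38 ballots, Chicago above Edmonton on 43.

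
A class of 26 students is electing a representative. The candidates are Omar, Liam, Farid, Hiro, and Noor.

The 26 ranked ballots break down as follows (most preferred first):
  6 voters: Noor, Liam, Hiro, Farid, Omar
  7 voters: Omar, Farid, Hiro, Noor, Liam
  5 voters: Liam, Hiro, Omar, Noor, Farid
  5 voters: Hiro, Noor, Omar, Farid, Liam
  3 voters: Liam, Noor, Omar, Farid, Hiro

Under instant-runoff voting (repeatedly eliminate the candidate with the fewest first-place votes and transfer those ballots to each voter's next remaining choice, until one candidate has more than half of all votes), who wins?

Noor

Round 1: Omar 7, Liam 8, Farid 0, Hiro 5, Noor 6. Farid eliminated.
Round 2: Omar 7, Liam 8, Hiro 5, Noor 6. Hiro eliminated.
Round 3: Omar 7, Liam 8, Noor 11. Omar eliminated.
Round 4: Liam 8, Noor 18. Noor has a majority (≥14).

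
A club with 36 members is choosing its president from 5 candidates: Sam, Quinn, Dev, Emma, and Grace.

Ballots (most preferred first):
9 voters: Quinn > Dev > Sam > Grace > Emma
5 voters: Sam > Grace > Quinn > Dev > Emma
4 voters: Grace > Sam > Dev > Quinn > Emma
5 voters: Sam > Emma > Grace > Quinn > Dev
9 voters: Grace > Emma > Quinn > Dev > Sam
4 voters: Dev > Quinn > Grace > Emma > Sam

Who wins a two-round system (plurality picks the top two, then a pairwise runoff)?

Round 1 first-place votes: Sam 10, Quinn 9, Dev 4, Emma 0, Grace 13. Grace and Sam advance.
Runoff: Grace is ranked above Sam on 17 ballots, Sam above Grace on 19.

Sam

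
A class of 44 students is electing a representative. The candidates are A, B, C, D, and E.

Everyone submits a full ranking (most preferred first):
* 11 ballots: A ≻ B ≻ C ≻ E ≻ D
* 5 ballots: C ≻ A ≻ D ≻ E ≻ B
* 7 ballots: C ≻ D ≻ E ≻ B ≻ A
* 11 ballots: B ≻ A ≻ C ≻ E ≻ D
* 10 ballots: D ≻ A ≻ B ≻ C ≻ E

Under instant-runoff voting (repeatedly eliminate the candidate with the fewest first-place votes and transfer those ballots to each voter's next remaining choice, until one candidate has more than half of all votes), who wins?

A

Round 1: A 11, B 11, C 12, D 10, E 0. E eliminated.
Round 2: A 11, B 11, C 12, D 10. D eliminated.
Round 3: A 21, B 11, C 12. B eliminated.
Round 4: A 32, C 12. A has a majority (≥23).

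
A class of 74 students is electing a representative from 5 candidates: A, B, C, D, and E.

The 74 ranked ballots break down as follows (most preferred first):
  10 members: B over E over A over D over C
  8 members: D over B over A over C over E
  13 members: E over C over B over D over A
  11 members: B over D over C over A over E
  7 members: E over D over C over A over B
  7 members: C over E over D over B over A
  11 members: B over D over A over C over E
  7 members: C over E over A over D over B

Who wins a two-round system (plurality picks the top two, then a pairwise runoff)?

B

Round 1 first-place votes: A 0, B 32, C 14, D 8, E 20. B and E advance.
Runoff: B is ranked above E on 40 ballots, E above B on 34.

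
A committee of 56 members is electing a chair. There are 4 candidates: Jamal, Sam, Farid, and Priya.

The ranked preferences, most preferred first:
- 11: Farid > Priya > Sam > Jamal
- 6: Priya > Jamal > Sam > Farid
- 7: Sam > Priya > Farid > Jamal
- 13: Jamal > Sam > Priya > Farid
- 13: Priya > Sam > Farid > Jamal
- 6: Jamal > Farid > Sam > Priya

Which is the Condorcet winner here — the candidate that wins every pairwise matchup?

Priya

Priya vs Jamal: 37–19
Priya vs Sam: 30–26
Priya vs Farid: 39–17
Priya beats every other candidate.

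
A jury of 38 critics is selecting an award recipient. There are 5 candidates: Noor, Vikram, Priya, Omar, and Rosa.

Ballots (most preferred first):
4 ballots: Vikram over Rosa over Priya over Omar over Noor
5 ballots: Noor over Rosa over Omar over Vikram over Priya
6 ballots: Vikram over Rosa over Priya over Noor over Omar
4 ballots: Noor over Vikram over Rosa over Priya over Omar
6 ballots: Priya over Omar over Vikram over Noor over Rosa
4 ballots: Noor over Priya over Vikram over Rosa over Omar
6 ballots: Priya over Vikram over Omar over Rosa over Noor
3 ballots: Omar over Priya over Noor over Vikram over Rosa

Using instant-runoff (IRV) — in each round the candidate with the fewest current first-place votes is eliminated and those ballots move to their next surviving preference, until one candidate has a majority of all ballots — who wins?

Round 1: Noor 13, Vikram 10, Priya 12, Omar 3, Rosa 0. Rosa eliminated.
Round 2: Noor 13, Vikram 10, Priya 12, Omar 3. Omar eliminated.
Round 3: Noor 13, Vikram 10, Priya 15. Vikram eliminated.
Round 4: Noor 13, Priya 25. Priya has a majority (≥20).

Priya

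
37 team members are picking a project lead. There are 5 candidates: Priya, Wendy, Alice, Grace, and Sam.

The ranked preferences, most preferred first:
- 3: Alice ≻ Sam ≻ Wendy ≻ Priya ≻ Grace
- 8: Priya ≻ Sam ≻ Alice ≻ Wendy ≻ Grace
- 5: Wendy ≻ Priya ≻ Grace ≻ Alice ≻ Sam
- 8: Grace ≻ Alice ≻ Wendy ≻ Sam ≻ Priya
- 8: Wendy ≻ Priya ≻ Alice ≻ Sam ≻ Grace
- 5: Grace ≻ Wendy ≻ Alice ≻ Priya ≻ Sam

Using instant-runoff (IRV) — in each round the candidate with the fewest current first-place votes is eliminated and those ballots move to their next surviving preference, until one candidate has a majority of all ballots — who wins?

Wendy

Round 1: Priya 8, Wendy 13, Alice 3, Grace 13, Sam 0. Sam eliminated.
Round 2: Priya 8, Wendy 13, Alice 3, Grace 13. Alice eliminated.
Round 3: Priya 8, Wendy 16, Grace 13. Priya eliminated.
Round 4: Wendy 24, Grace 13. Wendy has a majority (≥19).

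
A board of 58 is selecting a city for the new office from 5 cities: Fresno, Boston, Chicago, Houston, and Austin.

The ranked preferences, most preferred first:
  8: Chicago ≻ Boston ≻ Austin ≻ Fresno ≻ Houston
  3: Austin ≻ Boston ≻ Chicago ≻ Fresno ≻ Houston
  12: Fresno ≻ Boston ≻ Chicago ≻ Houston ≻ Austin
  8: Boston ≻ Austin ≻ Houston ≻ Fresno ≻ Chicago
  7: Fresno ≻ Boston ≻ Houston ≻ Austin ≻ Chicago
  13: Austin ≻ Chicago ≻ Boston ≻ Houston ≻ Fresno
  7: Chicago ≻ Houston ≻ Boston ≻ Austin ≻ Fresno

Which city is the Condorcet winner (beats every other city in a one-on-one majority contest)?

Boston vs Fresno: 39–19
Boston vs Chicago: 30–28
Boston vs Houston: 51–7
Boston vs Austin: 42–16
Boston beats every other city.

Boston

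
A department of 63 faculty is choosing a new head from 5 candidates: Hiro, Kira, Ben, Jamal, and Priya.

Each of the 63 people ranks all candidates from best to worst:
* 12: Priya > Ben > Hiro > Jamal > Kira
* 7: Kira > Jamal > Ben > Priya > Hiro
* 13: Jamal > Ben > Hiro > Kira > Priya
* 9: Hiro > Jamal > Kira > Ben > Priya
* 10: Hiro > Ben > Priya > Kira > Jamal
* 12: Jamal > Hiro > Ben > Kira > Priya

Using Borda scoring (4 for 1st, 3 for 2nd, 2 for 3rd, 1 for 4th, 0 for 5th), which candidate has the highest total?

Hiro: 12×2 + 7×0 + 13×2 + 9×4 + 10×4 + 12×3 = 162
Kira: 12×0 + 7×4 + 13×1 + 9×2 + 10×1 + 12×1 = 81
Ben: 12×3 + 7×2 + 13×3 + 9×1 + 10×3 + 12×2 = 152
Jamal: 12×1 + 7×3 + 13×4 + 9×3 + 10×0 + 12×4 = 160
Priya: 12×4 + 7×1 + 13×0 + 9×0 + 10×2 + 12×0 = 75

Hiro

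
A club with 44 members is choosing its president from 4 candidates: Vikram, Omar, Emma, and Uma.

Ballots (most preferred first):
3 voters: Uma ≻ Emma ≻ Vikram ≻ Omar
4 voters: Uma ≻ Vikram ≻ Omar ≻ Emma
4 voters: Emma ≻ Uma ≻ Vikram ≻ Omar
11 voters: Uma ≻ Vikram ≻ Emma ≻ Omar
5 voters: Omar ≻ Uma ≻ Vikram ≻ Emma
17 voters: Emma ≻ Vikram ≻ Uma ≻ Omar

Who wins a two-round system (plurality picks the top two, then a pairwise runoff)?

Uma

Round 1 first-place votes: Vikram 0, Omar 5, Emma 21, Uma 18. Emma and Uma advance.
Runoff: Emma is ranked above Uma on 21 ballots, Uma above Emma on 23.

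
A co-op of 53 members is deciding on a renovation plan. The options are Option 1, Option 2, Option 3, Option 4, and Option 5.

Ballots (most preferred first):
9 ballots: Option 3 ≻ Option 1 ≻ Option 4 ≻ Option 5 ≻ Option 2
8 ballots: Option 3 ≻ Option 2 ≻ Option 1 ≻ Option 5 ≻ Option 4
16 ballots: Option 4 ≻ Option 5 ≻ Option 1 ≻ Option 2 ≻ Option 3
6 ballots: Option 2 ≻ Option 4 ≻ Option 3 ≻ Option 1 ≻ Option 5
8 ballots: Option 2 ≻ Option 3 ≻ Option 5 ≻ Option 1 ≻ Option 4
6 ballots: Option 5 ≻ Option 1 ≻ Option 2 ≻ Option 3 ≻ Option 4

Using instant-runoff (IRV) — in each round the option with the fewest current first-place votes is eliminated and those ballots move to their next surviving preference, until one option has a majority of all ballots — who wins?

Option 2

Round 1: Option 1 0, Option 2 14, Option 3 17, Option 4 16, Option 5 6. Option 1 eliminated.
Round 2: Option 2 14, Option 3 17, Option 4 16, Option 5 6. Option 5 eliminated.
Round 3: Option 2 20, Option 3 17, Option 4 16. Option 4 eliminated.
Round 4: Option 2 36, Option 3 17. Option 2 has a majority (≥27).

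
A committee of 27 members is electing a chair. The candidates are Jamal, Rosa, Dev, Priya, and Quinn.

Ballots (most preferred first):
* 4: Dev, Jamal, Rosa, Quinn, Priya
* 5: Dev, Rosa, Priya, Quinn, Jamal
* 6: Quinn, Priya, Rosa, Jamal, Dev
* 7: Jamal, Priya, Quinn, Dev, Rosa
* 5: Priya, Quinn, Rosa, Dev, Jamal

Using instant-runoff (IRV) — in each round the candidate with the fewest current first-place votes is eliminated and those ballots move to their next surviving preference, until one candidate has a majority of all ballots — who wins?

Quinn

Round 1: Jamal 7, Rosa 0, Dev 9, Priya 5, Quinn 6. Rosa eliminated.
Round 2: Jamal 7, Dev 9, Priya 5, Quinn 6. Priya eliminated.
Round 3: Jamal 7, Dev 9, Quinn 11. Jamal eliminated.
Round 4: Dev 9, Quinn 18. Quinn has a majority (≥14).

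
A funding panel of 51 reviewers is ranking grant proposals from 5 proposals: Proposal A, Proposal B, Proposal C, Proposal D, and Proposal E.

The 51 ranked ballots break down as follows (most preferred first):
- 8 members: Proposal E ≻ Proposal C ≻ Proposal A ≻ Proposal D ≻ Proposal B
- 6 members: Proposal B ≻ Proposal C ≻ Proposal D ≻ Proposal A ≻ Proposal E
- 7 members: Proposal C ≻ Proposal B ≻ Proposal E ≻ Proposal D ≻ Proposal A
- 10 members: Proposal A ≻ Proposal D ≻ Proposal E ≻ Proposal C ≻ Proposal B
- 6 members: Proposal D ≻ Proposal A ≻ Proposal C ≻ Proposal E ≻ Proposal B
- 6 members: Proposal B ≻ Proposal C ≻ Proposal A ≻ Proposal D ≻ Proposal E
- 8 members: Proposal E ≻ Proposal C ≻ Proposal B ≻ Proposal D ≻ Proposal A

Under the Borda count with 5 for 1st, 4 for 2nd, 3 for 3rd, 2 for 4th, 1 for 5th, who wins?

Proposal A: 8×3 + 6×2 + 7×1 + 10×5 + 6×4 + 6×3 + 8×1 = 143
Proposal B: 8×1 + 6×5 + 7×4 + 10×1 + 6×1 + 6×5 + 8×3 = 136
Proposal C: 8×4 + 6×4 + 7×5 + 10×2 + 6×3 + 6×4 + 8×4 = 185
Proposal D: 8×2 + 6×3 + 7×2 + 10×4 + 6×5 + 6×2 + 8×2 = 146
Proposal E: 8×5 + 6×1 + 7×3 + 10×3 + 6×2 + 6×1 + 8×5 = 155

Proposal C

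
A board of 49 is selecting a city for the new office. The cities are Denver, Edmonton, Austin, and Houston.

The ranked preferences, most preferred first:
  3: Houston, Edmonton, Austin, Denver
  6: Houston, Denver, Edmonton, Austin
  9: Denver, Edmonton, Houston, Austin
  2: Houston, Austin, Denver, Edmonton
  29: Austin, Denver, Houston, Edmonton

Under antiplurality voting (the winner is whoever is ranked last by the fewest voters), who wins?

Last-place votes: Denver 3, Edmonton 31, Austin 15, Houston 0.

Houston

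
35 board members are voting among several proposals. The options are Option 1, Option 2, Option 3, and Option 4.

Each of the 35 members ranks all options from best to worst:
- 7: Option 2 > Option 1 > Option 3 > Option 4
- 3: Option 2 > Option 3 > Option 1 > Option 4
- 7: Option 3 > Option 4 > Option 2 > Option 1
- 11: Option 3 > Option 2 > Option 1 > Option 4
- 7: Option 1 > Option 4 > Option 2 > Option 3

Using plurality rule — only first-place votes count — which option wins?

Option 3

First-place votes: Option 1 7, Option 2 10, Option 3 18, Option 4 0.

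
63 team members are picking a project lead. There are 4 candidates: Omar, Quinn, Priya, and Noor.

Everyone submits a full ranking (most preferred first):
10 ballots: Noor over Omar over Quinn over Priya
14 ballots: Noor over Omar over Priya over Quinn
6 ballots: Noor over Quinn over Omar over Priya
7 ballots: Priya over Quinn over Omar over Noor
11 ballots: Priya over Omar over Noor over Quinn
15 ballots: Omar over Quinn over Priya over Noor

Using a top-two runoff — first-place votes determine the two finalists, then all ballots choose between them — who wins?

Priya

Round 1 first-place votes: Omar 15, Quinn 0, Priya 18, Noor 30. Noor and Priya advance.
Runoff: Noor is ranked above Priya on 30 ballots, Priya above Noor on 33.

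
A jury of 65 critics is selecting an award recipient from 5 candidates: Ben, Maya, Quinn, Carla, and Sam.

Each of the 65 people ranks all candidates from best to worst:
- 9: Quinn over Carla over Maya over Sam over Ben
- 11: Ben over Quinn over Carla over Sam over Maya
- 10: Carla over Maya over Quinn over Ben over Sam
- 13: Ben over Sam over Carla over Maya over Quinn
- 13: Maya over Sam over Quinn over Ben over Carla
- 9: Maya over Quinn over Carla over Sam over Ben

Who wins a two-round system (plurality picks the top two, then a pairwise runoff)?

Round 1 first-place votes: Ben 24, Maya 22, Quinn 9, Carla 10, Sam 0. Ben and Maya advance.
Runoff: Ben is ranked above Maya on 24 ballots, Maya above Ben on 41.

Maya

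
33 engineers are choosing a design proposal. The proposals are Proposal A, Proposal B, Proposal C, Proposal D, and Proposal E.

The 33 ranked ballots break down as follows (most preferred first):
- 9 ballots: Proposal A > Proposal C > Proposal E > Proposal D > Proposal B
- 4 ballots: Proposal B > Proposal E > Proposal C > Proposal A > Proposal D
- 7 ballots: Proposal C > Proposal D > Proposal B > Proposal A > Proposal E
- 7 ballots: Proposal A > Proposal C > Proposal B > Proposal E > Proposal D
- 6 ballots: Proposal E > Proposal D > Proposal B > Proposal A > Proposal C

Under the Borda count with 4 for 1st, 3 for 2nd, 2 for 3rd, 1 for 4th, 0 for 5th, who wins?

Proposal C

Proposal A: 9×4 + 4×1 + 7×1 + 7×4 + 6×1 = 81
Proposal B: 9×0 + 4×4 + 7×2 + 7×2 + 6×2 = 56
Proposal C: 9×3 + 4×2 + 7×4 + 7×3 + 6×0 = 84
Proposal D: 9×1 + 4×0 + 7×3 + 7×0 + 6×3 = 48
Proposal E: 9×2 + 4×3 + 7×0 + 7×1 + 6×4 = 61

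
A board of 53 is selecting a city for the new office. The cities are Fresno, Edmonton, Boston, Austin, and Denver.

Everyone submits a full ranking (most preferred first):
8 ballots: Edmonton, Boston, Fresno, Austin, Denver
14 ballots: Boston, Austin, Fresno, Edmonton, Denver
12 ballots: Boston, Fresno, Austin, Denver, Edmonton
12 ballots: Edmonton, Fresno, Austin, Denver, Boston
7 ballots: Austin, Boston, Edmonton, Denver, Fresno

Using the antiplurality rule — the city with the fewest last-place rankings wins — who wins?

Austin

Last-place votes: Fresno 7, Edmonton 12, Boston 12, Austin 0, Denver 22.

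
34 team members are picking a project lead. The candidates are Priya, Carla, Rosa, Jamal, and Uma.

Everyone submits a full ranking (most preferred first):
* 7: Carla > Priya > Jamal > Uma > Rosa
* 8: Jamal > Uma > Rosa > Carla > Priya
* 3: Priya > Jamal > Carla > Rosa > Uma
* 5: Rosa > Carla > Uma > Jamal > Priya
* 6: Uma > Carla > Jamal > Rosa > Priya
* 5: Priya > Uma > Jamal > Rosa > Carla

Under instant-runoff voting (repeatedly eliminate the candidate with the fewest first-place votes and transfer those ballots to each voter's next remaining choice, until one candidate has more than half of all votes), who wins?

Carla

Round 1: Priya 8, Carla 7, Rosa 5, Jamal 8, Uma 6. Rosa eliminated.
Round 2: Priya 8, Carla 12, Jamal 8, Uma 6. Uma eliminated.
Round 3: Priya 8, Carla 18, Jamal 8. Carla has a majority (≥18).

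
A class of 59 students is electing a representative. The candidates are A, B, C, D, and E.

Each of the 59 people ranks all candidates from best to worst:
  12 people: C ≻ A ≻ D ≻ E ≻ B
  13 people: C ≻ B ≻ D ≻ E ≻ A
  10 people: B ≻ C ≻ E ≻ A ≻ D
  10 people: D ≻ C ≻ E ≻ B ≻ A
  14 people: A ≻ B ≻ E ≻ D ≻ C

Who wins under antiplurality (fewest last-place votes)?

Last-place votes: A 23, B 12, C 14, D 10, E 0.

E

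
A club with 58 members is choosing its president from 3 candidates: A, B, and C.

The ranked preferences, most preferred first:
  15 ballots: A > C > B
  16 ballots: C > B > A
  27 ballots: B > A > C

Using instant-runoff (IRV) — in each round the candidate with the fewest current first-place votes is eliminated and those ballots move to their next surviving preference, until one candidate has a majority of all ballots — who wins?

Round 1: A 15, B 27, C 16. A eliminated.
Round 2: B 27, C 31. C has a majority (≥30).

C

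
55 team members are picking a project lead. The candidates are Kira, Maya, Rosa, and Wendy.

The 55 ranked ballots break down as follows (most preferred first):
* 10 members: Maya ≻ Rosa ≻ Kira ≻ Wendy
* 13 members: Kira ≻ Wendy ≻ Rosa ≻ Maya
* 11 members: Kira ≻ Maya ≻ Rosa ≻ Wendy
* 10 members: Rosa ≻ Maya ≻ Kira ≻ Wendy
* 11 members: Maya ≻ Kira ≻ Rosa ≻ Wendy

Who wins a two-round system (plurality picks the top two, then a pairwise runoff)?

Round 1 first-place votes: Kira 24, Maya 21, Rosa 10, Wendy 0. Kira and Maya advance.
Runoff: Kira is ranked above Maya on 24 ballots, Maya above Kira on 31.

Maya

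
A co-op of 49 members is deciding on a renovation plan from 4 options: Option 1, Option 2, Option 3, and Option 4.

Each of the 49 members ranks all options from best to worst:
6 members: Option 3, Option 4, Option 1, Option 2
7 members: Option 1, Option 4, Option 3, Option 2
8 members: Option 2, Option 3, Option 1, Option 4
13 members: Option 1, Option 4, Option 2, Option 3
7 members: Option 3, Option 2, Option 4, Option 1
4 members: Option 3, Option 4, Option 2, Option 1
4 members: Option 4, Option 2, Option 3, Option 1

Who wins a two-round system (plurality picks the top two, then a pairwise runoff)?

Option 3

Round 1 first-place votes: Option 1 20, Option 2 8, Option 3 17, Option 4 4. Option 1 and Option 3 advance.
Runoff: Option 1 is ranked above Option 3 on 20 ballots, Option 3 above Option 1 on 29.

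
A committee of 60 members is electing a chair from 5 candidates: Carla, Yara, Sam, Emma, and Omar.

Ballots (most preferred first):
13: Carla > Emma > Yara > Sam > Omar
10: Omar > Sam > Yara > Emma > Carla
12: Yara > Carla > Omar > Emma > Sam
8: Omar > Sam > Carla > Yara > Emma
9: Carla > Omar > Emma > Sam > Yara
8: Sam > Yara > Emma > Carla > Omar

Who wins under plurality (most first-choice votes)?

First-place votes: Carla 22, Yara 12, Sam 8, Emma 0, Omar 18.

Carla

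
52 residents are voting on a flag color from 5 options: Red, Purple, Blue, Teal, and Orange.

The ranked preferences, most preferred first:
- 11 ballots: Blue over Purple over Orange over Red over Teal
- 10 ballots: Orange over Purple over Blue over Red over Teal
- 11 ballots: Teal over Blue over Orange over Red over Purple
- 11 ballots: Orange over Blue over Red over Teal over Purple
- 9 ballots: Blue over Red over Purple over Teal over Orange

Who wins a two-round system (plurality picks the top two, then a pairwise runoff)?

Blue

Round 1 first-place votes: Red 0, Purple 0, Blue 20, Teal 11, Orange 21. Orange and Blue advance.
Runoff: Orange is ranked above Blue on 21 ballots, Blue above Orange on 31.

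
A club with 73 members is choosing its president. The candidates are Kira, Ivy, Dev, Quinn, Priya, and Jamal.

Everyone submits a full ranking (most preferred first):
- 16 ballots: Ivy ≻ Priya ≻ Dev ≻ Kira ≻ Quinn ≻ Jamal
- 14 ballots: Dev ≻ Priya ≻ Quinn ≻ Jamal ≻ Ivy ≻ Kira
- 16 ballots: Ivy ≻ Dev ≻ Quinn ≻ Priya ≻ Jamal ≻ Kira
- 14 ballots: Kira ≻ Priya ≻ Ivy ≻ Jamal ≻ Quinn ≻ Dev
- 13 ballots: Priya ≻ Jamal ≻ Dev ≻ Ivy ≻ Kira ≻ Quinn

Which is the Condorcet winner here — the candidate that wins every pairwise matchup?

Priya vs Kira: 59–14
Priya vs Ivy: 41–32
Priya vs Dev: 43–30
Priya vs Quinn: 57–16
Priya vs Jamal: 73–0
Priya beats every other candidate.

Priya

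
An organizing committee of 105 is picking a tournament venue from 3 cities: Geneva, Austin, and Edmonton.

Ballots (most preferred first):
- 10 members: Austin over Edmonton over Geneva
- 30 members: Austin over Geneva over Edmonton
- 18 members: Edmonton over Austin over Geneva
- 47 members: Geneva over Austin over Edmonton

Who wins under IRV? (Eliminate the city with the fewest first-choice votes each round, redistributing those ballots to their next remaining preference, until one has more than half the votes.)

Round 1: Geneva 47, Austin 40, Edmonton 18. Edmonton eliminated.
Round 2: Geneva 47, Austin 58. Austin has a majority (≥53).

Austin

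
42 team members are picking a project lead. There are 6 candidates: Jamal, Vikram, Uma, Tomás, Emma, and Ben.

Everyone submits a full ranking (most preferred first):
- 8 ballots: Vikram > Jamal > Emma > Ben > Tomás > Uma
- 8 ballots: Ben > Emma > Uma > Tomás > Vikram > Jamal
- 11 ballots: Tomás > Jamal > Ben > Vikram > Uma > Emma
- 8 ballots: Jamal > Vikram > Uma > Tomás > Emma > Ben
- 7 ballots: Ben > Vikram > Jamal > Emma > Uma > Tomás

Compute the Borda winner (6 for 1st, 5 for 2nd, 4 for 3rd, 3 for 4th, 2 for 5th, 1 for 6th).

Jamal: 8×5 + 8×1 + 11×5 + 8×6 + 7×4 = 179
Vikram: 8×6 + 8×2 + 11×3 + 8×5 + 7×5 = 172
Uma: 8×1 + 8×4 + 11×2 + 8×4 + 7×2 = 108
Tomás: 8×2 + 8×3 + 11×6 + 8×3 + 7×1 = 137
Emma: 8×4 + 8×5 + 11×1 + 8×2 + 7×3 = 120
Ben: 8×3 + 8×6 + 11×4 + 8×1 + 7×6 = 166

Jamal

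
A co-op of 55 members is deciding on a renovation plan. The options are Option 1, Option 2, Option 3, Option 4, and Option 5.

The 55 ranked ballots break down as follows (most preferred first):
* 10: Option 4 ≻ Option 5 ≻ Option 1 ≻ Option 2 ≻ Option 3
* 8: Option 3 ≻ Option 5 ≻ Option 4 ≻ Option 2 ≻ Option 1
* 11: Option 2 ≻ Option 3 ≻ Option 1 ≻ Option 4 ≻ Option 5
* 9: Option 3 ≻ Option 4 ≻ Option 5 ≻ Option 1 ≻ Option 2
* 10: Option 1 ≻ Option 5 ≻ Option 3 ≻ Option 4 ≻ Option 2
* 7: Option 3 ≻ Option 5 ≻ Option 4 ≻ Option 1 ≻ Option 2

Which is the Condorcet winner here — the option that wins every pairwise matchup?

Option 3

Option 3 vs Option 1: 35–20
Option 3 vs Option 2: 34–21
Option 3 vs Option 4: 45–10
Option 3 vs Option 5: 35–20
Option 3 beats every other option.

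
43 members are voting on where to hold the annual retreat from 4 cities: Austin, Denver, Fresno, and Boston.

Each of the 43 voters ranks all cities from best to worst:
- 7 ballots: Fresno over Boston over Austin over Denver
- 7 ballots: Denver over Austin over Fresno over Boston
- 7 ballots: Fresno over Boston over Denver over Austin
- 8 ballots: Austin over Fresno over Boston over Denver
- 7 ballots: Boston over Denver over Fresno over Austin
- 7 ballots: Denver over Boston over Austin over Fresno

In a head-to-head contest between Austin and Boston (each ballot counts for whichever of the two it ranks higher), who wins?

Austin is ranked above Boston on 15 ballots; Boston above Austin on 28.

Boston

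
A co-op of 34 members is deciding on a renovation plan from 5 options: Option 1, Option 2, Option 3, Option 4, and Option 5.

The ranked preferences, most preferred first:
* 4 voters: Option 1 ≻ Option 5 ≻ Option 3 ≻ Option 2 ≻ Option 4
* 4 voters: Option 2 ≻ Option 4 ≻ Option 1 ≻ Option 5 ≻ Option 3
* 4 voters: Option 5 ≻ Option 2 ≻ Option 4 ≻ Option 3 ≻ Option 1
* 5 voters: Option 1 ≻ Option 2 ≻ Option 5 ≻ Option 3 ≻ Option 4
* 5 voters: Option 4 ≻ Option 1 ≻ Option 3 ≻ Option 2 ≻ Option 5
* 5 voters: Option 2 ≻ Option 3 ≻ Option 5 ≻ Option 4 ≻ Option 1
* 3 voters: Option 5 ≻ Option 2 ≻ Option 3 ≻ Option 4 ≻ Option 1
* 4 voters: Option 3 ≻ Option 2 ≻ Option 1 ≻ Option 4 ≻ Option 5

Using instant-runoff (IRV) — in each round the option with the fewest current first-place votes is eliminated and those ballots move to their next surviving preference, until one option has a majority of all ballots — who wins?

Option 2

Round 1: Option 1 9, Option 2 9, Option 3 4, Option 4 5, Option 5 7. Option 3 eliminated.
Round 2: Option 1 9, Option 2 13, Option 4 5, Option 5 7. Option 4 eliminated.
Round 3: Option 1 14, Option 2 13, Option 5 7. Option 5 eliminated.
Round 4: Option 1 14, Option 2 20. Option 2 has a majority (≥18).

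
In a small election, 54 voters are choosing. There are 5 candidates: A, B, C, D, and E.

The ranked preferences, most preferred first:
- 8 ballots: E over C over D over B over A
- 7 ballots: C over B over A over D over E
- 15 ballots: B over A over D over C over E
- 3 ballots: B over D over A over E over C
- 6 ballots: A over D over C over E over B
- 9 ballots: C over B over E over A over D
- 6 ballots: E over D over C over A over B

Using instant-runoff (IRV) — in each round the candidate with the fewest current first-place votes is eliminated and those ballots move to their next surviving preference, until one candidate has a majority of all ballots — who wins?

Round 1: A 6, B 18, C 16, D 0, E 14. D eliminated.
Round 2: A 6, B 18, C 16, E 14. A eliminated.
Round 3: B 18, C 22, E 14. E eliminated.
Round 4: B 18, C 36. C has a majority (≥28).

C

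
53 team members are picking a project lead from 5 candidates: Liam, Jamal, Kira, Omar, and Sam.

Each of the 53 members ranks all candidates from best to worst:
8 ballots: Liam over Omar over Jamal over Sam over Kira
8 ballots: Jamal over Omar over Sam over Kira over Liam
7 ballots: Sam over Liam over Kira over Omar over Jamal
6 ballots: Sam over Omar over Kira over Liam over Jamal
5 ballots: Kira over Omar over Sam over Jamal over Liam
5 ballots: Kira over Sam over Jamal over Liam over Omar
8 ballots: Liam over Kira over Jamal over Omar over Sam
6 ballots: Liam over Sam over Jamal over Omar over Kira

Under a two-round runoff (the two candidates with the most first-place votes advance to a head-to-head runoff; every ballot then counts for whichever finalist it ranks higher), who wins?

Round 1 first-place votes: Liam 22, Jamal 8, Kira 10, Omar 0, Sam 13. Liam and Sam advance.
Runoff: Liam is ranked above Sam on 22 ballots, Sam above Liam on 31.

Sam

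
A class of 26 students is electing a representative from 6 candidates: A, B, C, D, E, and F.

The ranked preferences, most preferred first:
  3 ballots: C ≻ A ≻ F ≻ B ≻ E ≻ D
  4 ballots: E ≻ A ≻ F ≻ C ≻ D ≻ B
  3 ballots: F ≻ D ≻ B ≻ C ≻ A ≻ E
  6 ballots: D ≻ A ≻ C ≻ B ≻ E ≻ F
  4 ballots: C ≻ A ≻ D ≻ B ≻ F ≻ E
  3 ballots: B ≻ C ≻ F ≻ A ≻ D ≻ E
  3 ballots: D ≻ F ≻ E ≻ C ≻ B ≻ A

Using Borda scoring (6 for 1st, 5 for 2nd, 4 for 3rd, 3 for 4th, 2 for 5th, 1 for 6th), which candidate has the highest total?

C

A: 3×5 + 4×5 + 3×2 + 6×5 + 4×5 + 3×3 + 3×1 = 103
B: 3×3 + 4×1 + 3×4 + 6×3 + 4×3 + 3×6 + 3×2 = 79
C: 3×6 + 4×3 + 3×3 + 6×4 + 4×6 + 3×5 + 3×3 = 111
D: 3×1 + 4×2 + 3×5 + 6×6 + 4×4 + 3×2 + 3×6 = 102
E: 3×2 + 4×6 + 3×1 + 6×2 + 4×1 + 3×1 + 3×4 = 64
F: 3×4 + 4×4 + 3×6 + 6×1 + 4×2 + 3×4 + 3×5 = 87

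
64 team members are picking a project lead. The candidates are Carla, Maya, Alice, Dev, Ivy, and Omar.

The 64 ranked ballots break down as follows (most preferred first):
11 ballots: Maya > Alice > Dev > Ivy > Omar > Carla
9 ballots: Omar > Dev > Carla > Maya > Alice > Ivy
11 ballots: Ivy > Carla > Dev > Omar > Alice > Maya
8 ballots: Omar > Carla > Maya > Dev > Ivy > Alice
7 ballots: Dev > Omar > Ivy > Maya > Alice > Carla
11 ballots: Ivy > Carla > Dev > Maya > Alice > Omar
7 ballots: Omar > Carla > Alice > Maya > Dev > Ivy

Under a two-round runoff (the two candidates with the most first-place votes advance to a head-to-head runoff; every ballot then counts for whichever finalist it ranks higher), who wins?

Ivy

Round 1 first-place votes: Carla 0, Maya 11, Alice 0, Dev 7, Ivy 22, Omar 24. Omar and Ivy advance.
Runoff: Omar is ranked above Ivy on 31 ballots, Ivy above Omar on 33.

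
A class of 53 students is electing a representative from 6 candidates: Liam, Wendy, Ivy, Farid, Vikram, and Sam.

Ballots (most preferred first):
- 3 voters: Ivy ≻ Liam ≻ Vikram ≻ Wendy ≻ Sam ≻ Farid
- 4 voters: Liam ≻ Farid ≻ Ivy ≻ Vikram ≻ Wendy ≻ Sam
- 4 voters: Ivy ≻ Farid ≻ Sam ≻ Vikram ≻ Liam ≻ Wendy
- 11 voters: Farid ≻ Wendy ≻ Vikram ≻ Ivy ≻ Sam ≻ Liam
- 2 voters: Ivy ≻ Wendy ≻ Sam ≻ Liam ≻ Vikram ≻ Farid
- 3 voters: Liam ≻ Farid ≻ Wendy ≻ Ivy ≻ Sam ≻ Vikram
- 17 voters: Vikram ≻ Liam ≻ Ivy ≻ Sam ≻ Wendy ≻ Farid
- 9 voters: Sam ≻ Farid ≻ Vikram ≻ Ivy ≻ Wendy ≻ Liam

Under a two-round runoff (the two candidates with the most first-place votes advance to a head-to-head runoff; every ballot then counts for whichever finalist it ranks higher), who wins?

Round 1 first-place votes: Liam 7, Wendy 0, Ivy 9, Farid 11, Vikram 17, Sam 9. Vikram and Farid advance.
Runoff: Vikram is ranked above Farid on 22 ballots, Farid above Vikram on 31.

Farid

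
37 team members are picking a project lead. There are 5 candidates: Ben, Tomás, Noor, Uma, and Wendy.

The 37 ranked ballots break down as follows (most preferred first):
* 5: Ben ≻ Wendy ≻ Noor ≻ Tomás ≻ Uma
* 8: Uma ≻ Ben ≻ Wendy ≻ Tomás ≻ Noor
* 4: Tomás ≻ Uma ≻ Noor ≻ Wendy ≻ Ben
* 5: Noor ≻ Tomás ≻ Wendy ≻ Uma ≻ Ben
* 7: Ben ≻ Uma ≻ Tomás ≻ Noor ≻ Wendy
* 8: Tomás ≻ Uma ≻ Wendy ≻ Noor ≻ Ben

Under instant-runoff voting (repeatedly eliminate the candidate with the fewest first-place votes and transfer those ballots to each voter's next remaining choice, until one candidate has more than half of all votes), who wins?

Ben

Round 1: Ben 12, Tomás 12, Noor 5, Uma 8, Wendy 0. Wendy eliminated.
Round 2: Ben 12, Tomás 12, Noor 5, Uma 8. Noor eliminated.
Round 3: Ben 12, Tomás 17, Uma 8. Uma eliminated.
Round 4: Ben 20, Tomás 17. Ben has a majority (≥19).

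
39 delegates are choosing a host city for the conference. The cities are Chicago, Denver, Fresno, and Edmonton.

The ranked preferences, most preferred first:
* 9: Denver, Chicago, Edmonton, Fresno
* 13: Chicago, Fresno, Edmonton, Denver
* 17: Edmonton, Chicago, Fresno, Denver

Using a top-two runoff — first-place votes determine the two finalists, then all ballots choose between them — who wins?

Chicago

Round 1 first-place votes: Chicago 13, Denver 9, Fresno 0, Edmonton 17. Edmonton and Chicago advance.
Runoff: Edmonton is ranked above Chicago on 17 ballots, Chicago above Edmonton on 22.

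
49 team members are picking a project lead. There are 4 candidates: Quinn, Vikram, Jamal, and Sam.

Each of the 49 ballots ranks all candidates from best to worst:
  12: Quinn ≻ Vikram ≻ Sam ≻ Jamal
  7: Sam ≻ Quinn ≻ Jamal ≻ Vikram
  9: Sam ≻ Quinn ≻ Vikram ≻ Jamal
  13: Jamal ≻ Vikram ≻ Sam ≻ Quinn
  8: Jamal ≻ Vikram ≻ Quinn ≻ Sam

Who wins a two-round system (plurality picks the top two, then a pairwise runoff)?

Round 1 first-place votes: Quinn 12, Vikram 0, Jamal 21, Sam 16. Jamal and Sam advance.
Runoff: Jamal is ranked above Sam on 21 ballots, Sam above Jamal on 28.

Sam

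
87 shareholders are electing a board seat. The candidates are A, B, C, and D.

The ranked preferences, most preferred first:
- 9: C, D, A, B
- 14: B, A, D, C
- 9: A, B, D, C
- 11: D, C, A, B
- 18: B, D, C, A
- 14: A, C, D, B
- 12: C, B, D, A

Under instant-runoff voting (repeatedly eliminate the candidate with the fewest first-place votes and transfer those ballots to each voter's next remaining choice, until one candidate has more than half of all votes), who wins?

C

Round 1: A 23, B 32, C 21, D 11. D eliminated.
Round 2: A 23, B 32, C 32. A eliminated.
Round 3: B 41, C 46. C has a majority (≥44).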